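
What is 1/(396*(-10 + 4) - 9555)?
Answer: -1/11931 ≈ -8.3815e-5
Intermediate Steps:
1/(396*(-10 + 4) - 9555) = 1/(396*(-6) - 9555) = 1/(-2376 - 9555) = 1/(-11931) = -1/11931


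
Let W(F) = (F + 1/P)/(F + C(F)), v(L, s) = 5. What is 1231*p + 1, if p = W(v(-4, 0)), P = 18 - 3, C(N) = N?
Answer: 46853/75 ≈ 624.71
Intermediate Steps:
P = 15
W(F) = (1/15 + F)/(2*F) (W(F) = (F + 1/15)/(F + F) = (F + 1/15)/((2*F)) = (1/15 + F)*(1/(2*F)) = (1/15 + F)/(2*F))
p = 38/75 (p = (1/30)*(1 + 15*5)/5 = (1/30)*(1/5)*(1 + 75) = (1/30)*(1/5)*76 = 38/75 ≈ 0.50667)
1231*p + 1 = 1231*(38/75) + 1 = 46778/75 + 1 = 46853/75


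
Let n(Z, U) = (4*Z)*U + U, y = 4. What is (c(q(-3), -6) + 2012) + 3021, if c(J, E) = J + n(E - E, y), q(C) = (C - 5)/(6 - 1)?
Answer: 25177/5 ≈ 5035.4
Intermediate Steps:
n(Z, U) = U + 4*U*Z (n(Z, U) = 4*U*Z + U = U + 4*U*Z)
q(C) = -1 + C/5 (q(C) = (-5 + C)/5 = (-5 + C)*(⅕) = -1 + C/5)
c(J, E) = 4 + J (c(J, E) = J + 4*(1 + 4*(E - E)) = J + 4*(1 + 4*0) = J + 4*(1 + 0) = J + 4*1 = J + 4 = 4 + J)
(c(q(-3), -6) + 2012) + 3021 = ((4 + (-1 + (⅕)*(-3))) + 2012) + 3021 = ((4 + (-1 - ⅗)) + 2012) + 3021 = ((4 - 8/5) + 2012) + 3021 = (12/5 + 2012) + 3021 = 10072/5 + 3021 = 25177/5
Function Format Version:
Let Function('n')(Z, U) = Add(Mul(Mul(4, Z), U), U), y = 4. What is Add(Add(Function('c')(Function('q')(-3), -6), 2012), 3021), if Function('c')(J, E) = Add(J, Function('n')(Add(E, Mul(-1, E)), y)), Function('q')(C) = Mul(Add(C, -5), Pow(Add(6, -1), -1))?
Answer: Rational(25177, 5) ≈ 5035.4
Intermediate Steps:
Function('n')(Z, U) = Add(U, Mul(4, U, Z)) (Function('n')(Z, U) = Add(Mul(4, U, Z), U) = Add(U, Mul(4, U, Z)))
Function('q')(C) = Add(-1, Mul(Rational(1, 5), C)) (Function('q')(C) = Mul(Add(-5, C), Pow(5, -1)) = Mul(Add(-5, C), Rational(1, 5)) = Add(-1, Mul(Rational(1, 5), C)))
Function('c')(J, E) = Add(4, J) (Function('c')(J, E) = Add(J, Mul(4, Add(1, Mul(4, Add(E, Mul(-1, E)))))) = Add(J, Mul(4, Add(1, Mul(4, 0)))) = Add(J, Mul(4, Add(1, 0))) = Add(J, Mul(4, 1)) = Add(J, 4) = Add(4, J))
Add(Add(Function('c')(Function('q')(-3), -6), 2012), 3021) = Add(Add(Add(4, Add(-1, Mul(Rational(1, 5), -3))), 2012), 3021) = Add(Add(Add(4, Add(-1, Rational(-3, 5))), 2012), 3021) = Add(Add(Add(4, Rational(-8, 5)), 2012), 3021) = Add(Add(Rational(12, 5), 2012), 3021) = Add(Rational(10072, 5), 3021) = Rational(25177, 5)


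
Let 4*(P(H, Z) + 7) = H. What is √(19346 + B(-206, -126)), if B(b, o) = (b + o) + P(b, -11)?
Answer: √75822/2 ≈ 137.68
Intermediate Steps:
P(H, Z) = -7 + H/4
B(b, o) = -7 + o + 5*b/4 (B(b, o) = (b + o) + (-7 + b/4) = -7 + o + 5*b/4)
√(19346 + B(-206, -126)) = √(19346 + (-7 - 126 + (5/4)*(-206))) = √(19346 + (-7 - 126 - 515/2)) = √(19346 - 781/2) = √(37911/2) = √75822/2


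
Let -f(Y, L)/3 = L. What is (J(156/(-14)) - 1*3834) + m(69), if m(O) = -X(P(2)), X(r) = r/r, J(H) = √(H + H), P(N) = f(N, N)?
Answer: -3835 + 2*I*√273/7 ≈ -3835.0 + 4.7208*I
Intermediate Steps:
f(Y, L) = -3*L
P(N) = -3*N
J(H) = √2*√H (J(H) = √(2*H) = √2*√H)
X(r) = 1
m(O) = -1 (m(O) = -1*1 = -1)
(J(156/(-14)) - 1*3834) + m(69) = (√2*√(156/(-14)) - 1*3834) - 1 = (√2*√(156*(-1/14)) - 3834) - 1 = (√2*√(-78/7) - 3834) - 1 = (√2*(I*√546/7) - 3834) - 1 = (2*I*√273/7 - 3834) - 1 = (-3834 + 2*I*√273/7) - 1 = -3835 + 2*I*√273/7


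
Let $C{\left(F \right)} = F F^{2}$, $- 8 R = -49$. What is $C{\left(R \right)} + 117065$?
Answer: $\frac{60054929}{512} \approx 1.1729 \cdot 10^{5}$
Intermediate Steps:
$R = \frac{49}{8}$ ($R = \left(- \frac{1}{8}\right) \left(-49\right) = \frac{49}{8} \approx 6.125$)
$C{\left(F \right)} = F^{3}$
$C{\left(R \right)} + 117065 = \left(\frac{49}{8}\right)^{3} + 117065 = \frac{117649}{512} + 117065 = \frac{60054929}{512}$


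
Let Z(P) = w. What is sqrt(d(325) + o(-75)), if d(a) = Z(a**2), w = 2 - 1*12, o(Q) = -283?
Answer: I*sqrt(293) ≈ 17.117*I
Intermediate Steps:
w = -10 (w = 2 - 12 = -10)
Z(P) = -10
d(a) = -10
sqrt(d(325) + o(-75)) = sqrt(-10 - 283) = sqrt(-293) = I*sqrt(293)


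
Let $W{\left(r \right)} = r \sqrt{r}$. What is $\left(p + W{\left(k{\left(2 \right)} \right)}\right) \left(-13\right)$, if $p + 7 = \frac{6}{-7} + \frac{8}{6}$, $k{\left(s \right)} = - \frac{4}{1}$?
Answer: $\frac{1781}{21} + 104 i \approx 84.81 + 104.0 i$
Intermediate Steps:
$k{\left(s \right)} = -4$ ($k{\left(s \right)} = \left(-4\right) 1 = -4$)
$W{\left(r \right)} = r^{\frac{3}{2}}$
$p = - \frac{137}{21}$ ($p = -7 + \left(\frac{6}{-7} + \frac{8}{6}\right) = -7 + \left(6 \left(- \frac{1}{7}\right) + 8 \cdot \frac{1}{6}\right) = -7 + \left(- \frac{6}{7} + \frac{4}{3}\right) = -7 + \frac{10}{21} = - \frac{137}{21} \approx -6.5238$)
$\left(p + W{\left(k{\left(2 \right)} \right)}\right) \left(-13\right) = \left(- \frac{137}{21} + \left(-4\right)^{\frac{3}{2}}\right) \left(-13\right) = \left(- \frac{137}{21} - 8 i\right) \left(-13\right) = \frac{1781}{21} + 104 i$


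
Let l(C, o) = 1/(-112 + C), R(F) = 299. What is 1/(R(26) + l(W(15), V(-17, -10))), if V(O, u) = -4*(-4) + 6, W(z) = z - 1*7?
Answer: 104/31095 ≈ 0.0033446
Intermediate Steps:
W(z) = -7 + z (W(z) = z - 7 = -7 + z)
V(O, u) = 22 (V(O, u) = 16 + 6 = 22)
1/(R(26) + l(W(15), V(-17, -10))) = 1/(299 + 1/(-112 + (-7 + 15))) = 1/(299 + 1/(-112 + 8)) = 1/(299 + 1/(-104)) = 1/(299 - 1/104) = 1/(31095/104) = 104/31095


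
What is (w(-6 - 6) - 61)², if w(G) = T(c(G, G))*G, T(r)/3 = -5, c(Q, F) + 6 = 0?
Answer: 14161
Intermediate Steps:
c(Q, F) = -6 (c(Q, F) = -6 + 0 = -6)
T(r) = -15 (T(r) = 3*(-5) = -15)
w(G) = -15*G
(w(-6 - 6) - 61)² = (-15*(-6 - 6) - 61)² = (-15*(-12) - 61)² = (180 - 61)² = 119² = 14161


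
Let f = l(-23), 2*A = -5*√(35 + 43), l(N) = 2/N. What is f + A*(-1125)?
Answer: -2/23 + 5625*√78/2 ≈ 24839.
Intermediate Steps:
A = -5*√78/2 (A = (-5*√(35 + 43))/2 = (-5*√78)/2 = -5*√78/2 ≈ -22.079)
f = -2/23 (f = 2/(-23) = 2*(-1/23) = -2/23 ≈ -0.086957)
f + A*(-1125) = -2/23 - 5*√78/2*(-1125) = -2/23 + 5625*√78/2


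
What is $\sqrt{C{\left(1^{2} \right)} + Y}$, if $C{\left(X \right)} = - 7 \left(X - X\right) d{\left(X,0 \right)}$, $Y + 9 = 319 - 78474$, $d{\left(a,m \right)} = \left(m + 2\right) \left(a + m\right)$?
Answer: $2 i \sqrt{19541} \approx 279.58 i$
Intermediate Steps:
$d{\left(a,m \right)} = \left(2 + m\right) \left(a + m\right)$
$Y = -78164$ ($Y = -9 + \left(319 - 78474\right) = -9 - 78155 = -78164$)
$C{\left(X \right)} = 0$ ($C{\left(X \right)} = - 7 \left(X - X\right) \left(0^{2} + 2 X + 2 \cdot 0 + X 0\right) = \left(-7\right) 0 \left(0 + 2 X + 0 + 0\right) = 0 \cdot 2 X = 0$)
$\sqrt{C{\left(1^{2} \right)} + Y} = \sqrt{0 - 78164} = \sqrt{-78164} = 2 i \sqrt{19541}$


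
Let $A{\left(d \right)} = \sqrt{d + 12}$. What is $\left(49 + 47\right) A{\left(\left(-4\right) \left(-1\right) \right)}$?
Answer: $384$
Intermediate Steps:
$A{\left(d \right)} = \sqrt{12 + d}$
$\left(49 + 47\right) A{\left(\left(-4\right) \left(-1\right) \right)} = \left(49 + 47\right) \sqrt{12 - -4} = 96 \sqrt{12 + 4} = 96 \sqrt{16} = 96 \cdot 4 = 384$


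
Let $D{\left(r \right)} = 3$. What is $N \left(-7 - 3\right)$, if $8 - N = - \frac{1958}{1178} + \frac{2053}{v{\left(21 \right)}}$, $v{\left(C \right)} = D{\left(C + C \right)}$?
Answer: $\frac{11921440}{1767} \approx 6746.7$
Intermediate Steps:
$v{\left(C \right)} = 3$
$N = - \frac{1192144}{1767}$ ($N = 8 - \left(- \frac{1958}{1178} + \frac{2053}{3}\right) = 8 - \left(\left(-1958\right) \frac{1}{1178} + 2053 \cdot \frac{1}{3}\right) = 8 - \left(- \frac{979}{589} + \frac{2053}{3}\right) = 8 - \frac{1206280}{1767} = - \frac{1192144}{1767} \approx -674.67$)
$N \left(-7 - 3\right) = - \frac{1192144 \left(-7 - 3\right)}{1767} = \left(- \frac{1192144}{1767}\right) \left(-10\right) = \frac{11921440}{1767}$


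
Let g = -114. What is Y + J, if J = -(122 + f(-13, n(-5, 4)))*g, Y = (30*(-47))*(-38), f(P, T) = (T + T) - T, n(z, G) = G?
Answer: 67944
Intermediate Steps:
f(P, T) = T (f(P, T) = 2*T - T = T)
Y = 53580 (Y = -1410*(-38) = 53580)
J = 14364 (J = -(122 + 4)*(-114) = -126*(-114) = -1*(-14364) = 14364)
Y + J = 53580 + 14364 = 67944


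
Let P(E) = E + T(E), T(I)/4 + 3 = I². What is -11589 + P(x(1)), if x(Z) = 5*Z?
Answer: -11496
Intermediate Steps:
T(I) = -12 + 4*I²
P(E) = -12 + E + 4*E² (P(E) = E + (-12 + 4*E²) = -12 + E + 4*E²)
-11589 + P(x(1)) = -11589 + (-12 + 5*1 + 4*(5*1)²) = -11589 + (-12 + 5 + 4*5²) = -11589 + (-12 + 5 + 4*25) = -11589 + (-12 + 5 + 100) = -11589 + 93 = -11496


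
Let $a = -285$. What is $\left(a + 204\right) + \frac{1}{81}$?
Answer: $- \frac{6560}{81} \approx -80.988$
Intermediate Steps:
$\left(a + 204\right) + \frac{1}{81} = \left(-285 + 204\right) + \frac{1}{81} = -81 + \frac{1}{81} = - \frac{6560}{81}$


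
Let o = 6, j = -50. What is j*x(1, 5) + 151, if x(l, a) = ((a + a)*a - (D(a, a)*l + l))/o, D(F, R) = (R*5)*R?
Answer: 2353/3 ≈ 784.33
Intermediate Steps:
D(F, R) = 5*R² (D(F, R) = (5*R)*R = 5*R²)
x(l, a) = -l/6 + a²/3 - 5*l*a²/6 (x(l, a) = ((a + a)*a - ((5*a²)*l + l))/6 = ((2*a)*a - (5*l*a² + l))*(⅙) = (2*a² - (l + 5*l*a²))*(⅙) = (2*a² + (-l - 5*l*a²))*(⅙) = (-l + 2*a² - 5*l*a²)*(⅙) = -l/6 + a²/3 - 5*l*a²/6)
j*x(1, 5) + 151 = -50*(-⅙*1 + (⅓)*5² - ⅚*1*5²) + 151 = -50*(-⅙ + (⅓)*25 - ⅚*1*25) + 151 = -50*(-⅙ + 25/3 - 125/6) + 151 = -50*(-38/3) + 151 = 1900/3 + 151 = 2353/3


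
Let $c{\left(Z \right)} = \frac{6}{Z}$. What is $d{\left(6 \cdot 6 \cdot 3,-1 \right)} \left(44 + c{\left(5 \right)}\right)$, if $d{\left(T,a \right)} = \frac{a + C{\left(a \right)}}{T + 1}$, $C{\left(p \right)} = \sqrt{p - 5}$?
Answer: $- \frac{226}{545} + \frac{226 i \sqrt{6}}{545} \approx -0.41468 + 1.0158 i$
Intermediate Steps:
$C{\left(p \right)} = \sqrt{-5 + p}$
$d{\left(T,a \right)} = \frac{a + \sqrt{-5 + a}}{1 + T}$ ($d{\left(T,a \right)} = \frac{a + \sqrt{-5 + a}}{T + 1} = \frac{a + \sqrt{-5 + a}}{1 + T}$)
$d{\left(6 \cdot 6 \cdot 3,-1 \right)} \left(44 + c{\left(5 \right)}\right) = \frac{-1 + \sqrt{-5 - 1}}{1 + 6 \cdot 6 \cdot 3} \left(44 + \frac{6}{5}\right) = \frac{-1 + \sqrt{-6}}{1 + 36 \cdot 3} \left(44 + 6 \cdot \frac{1}{5}\right) = \frac{-1 + i \sqrt{6}}{1 + 108} \left(44 + \frac{6}{5}\right) = \frac{-1 + i \sqrt{6}}{109} \cdot \frac{226}{5} = \left(- \frac{1}{109} + \frac{i \sqrt{6}}{109}\right) \frac{226}{5} = - \frac{226}{545} + \frac{226 i \sqrt{6}}{545}$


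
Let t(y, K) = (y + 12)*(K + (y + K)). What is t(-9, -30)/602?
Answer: -207/602 ≈ -0.34385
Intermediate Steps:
t(y, K) = (12 + y)*(y + 2*K) (t(y, K) = (12 + y)*(K + (K + y)) = (12 + y)*(y + 2*K))
t(-9, -30)/602 = ((-9)² + 12*(-9) + 24*(-30) + 2*(-30)*(-9))/602 = (81 - 108 - 720 + 540)*(1/602) = -207*1/602 = -207/602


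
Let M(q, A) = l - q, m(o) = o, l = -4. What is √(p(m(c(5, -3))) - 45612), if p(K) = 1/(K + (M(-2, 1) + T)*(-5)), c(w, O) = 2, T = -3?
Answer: I*√3694569/9 ≈ 213.57*I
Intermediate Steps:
M(q, A) = -4 - q
p(K) = 1/(25 + K) (p(K) = 1/(K + ((-4 - 1*(-2)) - 3)*(-5)) = 1/(K + ((-4 + 2) - 3)*(-5)) = 1/(K + (-2 - 3)*(-5)) = 1/(K - 5*(-5)) = 1/(K + 25) = 1/(25 + K))
√(p(m(c(5, -3))) - 45612) = √(1/(25 + 2) - 45612) = √(1/27 - 45612) = √(-1231523/27) = I*√3694569/9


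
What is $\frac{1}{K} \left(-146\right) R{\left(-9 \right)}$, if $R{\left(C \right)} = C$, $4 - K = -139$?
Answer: $\frac{1314}{143} \approx 9.1888$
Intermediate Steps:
$K = 143$ ($K = 4 - -139 = 4 + 139 = 143$)
$\frac{1}{K} \left(-146\right) R{\left(-9 \right)} = \frac{1}{143} \left(-146\right) \left(-9\right) = \left(- \frac{146}{143}\right) \left(-9\right) = \frac{1314}{143}$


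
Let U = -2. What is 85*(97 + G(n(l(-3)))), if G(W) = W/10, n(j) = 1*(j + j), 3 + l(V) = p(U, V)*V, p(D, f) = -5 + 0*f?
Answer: 8449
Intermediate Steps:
p(D, f) = -5 (p(D, f) = -5 + 0 = -5)
l(V) = -3 - 5*V
n(j) = 2*j (n(j) = 1*(2*j) = 2*j)
G(W) = W/10 (G(W) = W*(⅒) = W/10)
85*(97 + G(n(l(-3)))) = 85*(97 + (2*(-3 - 5*(-3)))/10) = 85*(97 + (2*(-3 + 15))/10) = 85*(97 + (2*12)/10) = 85*(97 + (⅒)*24) = 85*(97 + 12/5) = 85*(497/5) = 8449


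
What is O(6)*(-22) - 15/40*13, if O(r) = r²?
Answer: -6375/8 ≈ -796.88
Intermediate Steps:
O(6)*(-22) - 15/40*13 = 6²*(-22) - 15/40*13 = 36*(-22) - 15*1/40*13 = -792 - 3/8*13 = -792 - 39/8 = -6375/8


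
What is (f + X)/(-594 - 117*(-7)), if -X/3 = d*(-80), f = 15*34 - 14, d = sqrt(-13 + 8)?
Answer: 496/225 + 16*I*sqrt(5)/15 ≈ 2.2044 + 2.3851*I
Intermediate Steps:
d = I*sqrt(5) (d = sqrt(-5) = I*sqrt(5) ≈ 2.2361*I)
f = 496 (f = 510 - 14 = 496)
X = 240*I*sqrt(5) (X = -3*I*sqrt(5)*(-80) = -(-240)*I*sqrt(5) = 240*I*sqrt(5) ≈ 536.66*I)
(f + X)/(-594 - 117*(-7)) = (496 + 240*I*sqrt(5))/(-594 - 117*(-7)) = (496 + 240*I*sqrt(5))/(-594 + 819) = (496 + 240*I*sqrt(5))/225 = (496 + 240*I*sqrt(5))*(1/225) = 496/225 + 16*I*sqrt(5)/15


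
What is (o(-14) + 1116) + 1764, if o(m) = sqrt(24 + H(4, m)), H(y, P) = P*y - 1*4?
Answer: 2880 + 6*I ≈ 2880.0 + 6.0*I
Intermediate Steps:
H(y, P) = -4 + P*y (H(y, P) = P*y - 4 = -4 + P*y)
o(m) = sqrt(20 + 4*m) (o(m) = sqrt(24 + (-4 + m*4)) = sqrt(24 + (-4 + 4*m)) = sqrt(20 + 4*m))
(o(-14) + 1116) + 1764 = (2*sqrt(5 - 14) + 1116) + 1764 = (2*sqrt(-9) + 1116) + 1764 = (2*(3*I) + 1116) + 1764 = (6*I + 1116) + 1764 = (1116 + 6*I) + 1764 = 2880 + 6*I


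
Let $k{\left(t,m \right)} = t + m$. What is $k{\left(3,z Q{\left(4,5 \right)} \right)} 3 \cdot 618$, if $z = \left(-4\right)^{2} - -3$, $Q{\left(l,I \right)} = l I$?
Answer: $710082$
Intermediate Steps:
$Q{\left(l,I \right)} = I l$
$z = 19$ ($z = 16 + 3 = 19$)
$k{\left(t,m \right)} = m + t$
$k{\left(3,z Q{\left(4,5 \right)} \right)} 3 \cdot 618 = \left(19 \cdot 5 \cdot 4 + 3\right) 3 \cdot 618 = \left(19 \cdot 20 + 3\right) 3 \cdot 618 = \left(380 + 3\right) 3 \cdot 618 = 383 \cdot 3 \cdot 618 = 1149 \cdot 618 = 710082$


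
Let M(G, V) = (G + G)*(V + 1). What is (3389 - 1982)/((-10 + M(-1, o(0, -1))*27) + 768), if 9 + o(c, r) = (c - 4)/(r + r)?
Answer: 1407/1082 ≈ 1.3004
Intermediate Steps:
o(c, r) = -9 + (-4 + c)/(2*r) (o(c, r) = -9 + (c - 4)/(r + r) = -9 + (-4 + c)/((2*r)) = -9 + (-4 + c)*(1/(2*r)) = -9 + (-4 + c)/(2*r))
M(G, V) = 2*G*(1 + V) (M(G, V) = (2*G)*(1 + V) = 2*G*(1 + V))
(3389 - 1982)/((-10 + M(-1, o(0, -1))*27) + 768) = (3389 - 1982)/((-10 + (2*(-1)*(1 + (½)*(-4 + 0 - 18*(-1))/(-1)))*27) + 768) = 1407/((-10 + (2*(-1)*(1 + (½)*(-1)*(-4 + 0 + 18)))*27) + 768) = 1407/((-10 + (2*(-1)*(1 + (½)*(-1)*14))*27) + 768) = 1407/((-10 + (2*(-1)*(1 - 7))*27) + 768) = 1407/((-10 + (2*(-1)*(-6))*27) + 768) = 1407/((-10 + 12*27) + 768) = 1407/((-10 + 324) + 768) = 1407/(314 + 768) = 1407/1082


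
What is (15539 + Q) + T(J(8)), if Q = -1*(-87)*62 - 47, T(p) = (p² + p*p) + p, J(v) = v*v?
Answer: 29142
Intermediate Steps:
J(v) = v²
T(p) = p + 2*p² (T(p) = (p² + p²) + p = 2*p² + p = p + 2*p²)
Q = 5347 (Q = 87*62 - 47 = 5394 - 47 = 5347)
(15539 + Q) + T(J(8)) = (15539 + 5347) + 8²*(1 + 2*8²) = 20886 + 64*(1 + 2*64) = 20886 + 64*(1 + 128) = 20886 + 64*129 = 20886 + 8256 = 29142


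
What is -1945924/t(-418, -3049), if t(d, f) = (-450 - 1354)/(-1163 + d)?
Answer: -769126461/451 ≈ -1.7054e+6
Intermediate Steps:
t(d, f) = -1804/(-1163 + d)
-1945924/t(-418, -3049) = -1945924/((-1804/(-1163 - 418))) = -1945924/((-1804/(-1581))) = -1945924/((-1804*(-1/1581))) = -1945924/1804/1581 = -1945924*1581/1804 = -769126461/451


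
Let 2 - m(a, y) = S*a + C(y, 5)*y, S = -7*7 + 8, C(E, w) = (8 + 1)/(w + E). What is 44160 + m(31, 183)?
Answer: 8539757/188 ≈ 45424.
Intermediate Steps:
C(E, w) = 9/(E + w)
S = -41 (S = -49 + 8 = -41)
m(a, y) = 2 + 41*a - 9*y/(5 + y) (m(a, y) = 2 - (-41*a + (9/(y + 5))*y) = 2 - (-41*a + (9/(5 + y))*y) = 2 - (-41*a + 9*y/(5 + y)) = 2 + (41*a - 9*y/(5 + y)) = 2 + 41*a - 9*y/(5 + y))
44160 + m(31, 183) = 44160 + (-9*183 + (2 + 41*31)*(5 + 183))/(5 + 183) = 44160 + (-1647 + (2 + 1271)*188)/188 = 44160 + (-1647 + 1273*188)/188 = 44160 + (-1647 + 239324)/188 = 44160 + (1/188)*237677 = 44160 + 237677/188 = 8539757/188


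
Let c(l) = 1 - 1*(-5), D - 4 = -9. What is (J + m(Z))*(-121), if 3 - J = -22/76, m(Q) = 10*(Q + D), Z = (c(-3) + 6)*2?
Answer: -888745/38 ≈ -23388.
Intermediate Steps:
D = -5 (D = 4 - 9 = -5)
c(l) = 6 (c(l) = 1 + 5 = 6)
Z = 24 (Z = (6 + 6)*2 = 12*2 = 24)
m(Q) = -50 + 10*Q (m(Q) = 10*(Q - 5) = 10*(-5 + Q) = -50 + 10*Q)
J = 125/38 (J = 3 - (-22)/76 = 3 - 1*(-11/38) = 3 + 11/38 = 125/38 ≈ 3.2895)
(J + m(Z))*(-121) = (125/38 + (-50 + 10*24))*(-121) = (125/38 + (-50 + 240))*(-121) = (125/38 + 190)*(-121) = (7345/38)*(-121) = -888745/38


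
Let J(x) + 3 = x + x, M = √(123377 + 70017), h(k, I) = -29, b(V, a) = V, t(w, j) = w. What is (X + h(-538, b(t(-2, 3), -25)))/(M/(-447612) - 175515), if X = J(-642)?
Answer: 23138946075958685280/3086042644773471519503 - 294528696*√193394/3086042644773471519503 ≈ 0.0074979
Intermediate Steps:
M = √193394 ≈ 439.77
J(x) = -3 + 2*x (J(x) = -3 + (x + x) = -3 + 2*x)
X = -1287 (X = -3 + 2*(-642) = -3 - 1284 = -1287)
(X + h(-538, b(t(-2, 3), -25)))/(M/(-447612) - 175515) = (-1287 - 29)/(√193394/(-447612) - 175515) = -1316/(√193394*(-1/447612) - 175515) = -1316/(-√193394/447612 - 175515) = -1316/(-175515 - √193394/447612)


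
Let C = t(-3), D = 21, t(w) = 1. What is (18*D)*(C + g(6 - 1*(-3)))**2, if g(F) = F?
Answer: 37800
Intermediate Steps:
C = 1
(18*D)*(C + g(6 - 1*(-3)))**2 = (18*21)*(1 + (6 - 1*(-3)))**2 = 378*(1 + (6 + 3))**2 = 378*(1 + 9)**2 = 378*10**2 = 378*100 = 37800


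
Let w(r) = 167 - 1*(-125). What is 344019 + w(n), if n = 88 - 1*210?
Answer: 344311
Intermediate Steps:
n = -122 (n = 88 - 210 = -122)
w(r) = 292 (w(r) = 167 + 125 = 292)
344019 + w(n) = 344019 + 292 = 344311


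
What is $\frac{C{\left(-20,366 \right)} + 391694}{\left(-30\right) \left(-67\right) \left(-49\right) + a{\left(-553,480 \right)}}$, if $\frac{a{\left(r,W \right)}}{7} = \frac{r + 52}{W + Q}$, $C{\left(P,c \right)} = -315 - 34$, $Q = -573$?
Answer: $- \frac{12131695}{3052021} \approx -3.975$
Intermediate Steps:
$C{\left(P,c \right)} = -349$ ($C{\left(P,c \right)} = -315 - 34 = -349$)
$a{\left(r,W \right)} = \frac{7 \left(52 + r\right)}{-573 + W}$ ($a{\left(r,W \right)} = 7 \frac{r + 52}{W - 573} = 7 \frac{52 + r}{-573 + W} = \frac{7 \left(52 + r\right)}{-573 + W}$)
$\frac{C{\left(-20,366 \right)} + 391694}{\left(-30\right) \left(-67\right) \left(-49\right) + a{\left(-553,480 \right)}} = \frac{-349 + 391694}{\left(-30\right) \left(-67\right) \left(-49\right) + \frac{7 \left(52 - 553\right)}{-573 + 480}} = \frac{391345}{2010 \left(-49\right) + 7 \frac{1}{-93} \left(-501\right)} = \frac{391345}{-98490 + 7 \left(- \frac{1}{93}\right) \left(-501\right)} = \frac{391345}{-98490 + \frac{1169}{31}} = \frac{391345}{- \frac{3052021}{31}} = 391345 \left(- \frac{31}{3052021}\right) = - \frac{12131695}{3052021}$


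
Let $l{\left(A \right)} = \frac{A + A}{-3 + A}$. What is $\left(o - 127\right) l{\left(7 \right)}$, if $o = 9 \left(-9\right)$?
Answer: $-728$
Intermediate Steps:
$l{\left(A \right)} = \frac{2 A}{-3 + A}$
$o = -81$
$\left(o - 127\right) l{\left(7 \right)} = \left(-81 - 127\right) 2 \cdot 7 \frac{1}{-3 + 7} = - 208 \cdot 2 \cdot 7 \cdot \frac{1}{4} = \left(-208\right) \frac{7}{2} = -728$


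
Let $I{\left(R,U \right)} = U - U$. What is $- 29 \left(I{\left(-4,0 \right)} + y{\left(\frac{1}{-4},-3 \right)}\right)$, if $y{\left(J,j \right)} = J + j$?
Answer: $\frac{377}{4} \approx 94.25$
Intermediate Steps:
$I{\left(R,U \right)} = 0$
$- 29 \left(I{\left(-4,0 \right)} + y{\left(\frac{1}{-4},-3 \right)}\right) = - 29 \left(0 - \left(3 - \frac{1}{-4}\right)\right) = - 29 \left(0 - \frac{13}{4}\right) = \left(-29\right) \left(- \frac{13}{4}\right) = \frac{377}{4}$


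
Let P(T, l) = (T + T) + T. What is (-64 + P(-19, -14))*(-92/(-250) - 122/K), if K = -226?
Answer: -1551583/14125 ≈ -109.85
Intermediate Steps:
P(T, l) = 3*T (P(T, l) = 2*T + T = 3*T)
(-64 + P(-19, -14))*(-92/(-250) - 122/K) = (-64 + 3*(-19))*(-92/(-250) - 122/(-226)) = (-64 - 57)*(-92*(-1/250) - 122*(-1/226)) = -121*(46/125 + 61/113) = -121*12823/14125 = -1551583/14125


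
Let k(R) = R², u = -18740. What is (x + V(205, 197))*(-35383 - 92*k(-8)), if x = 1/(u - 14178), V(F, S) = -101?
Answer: 137214477849/32918 ≈ 4.1684e+6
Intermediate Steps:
x = -1/32918 (x = 1/(-18740 - 14178) = 1/(-32918) = -1/32918 ≈ -3.0379e-5)
(x + V(205, 197))*(-35383 - 92*k(-8)) = (-1/32918 - 101)*(-35383 - 92*(-8)²) = -3324719*(-35383 - 92*64)/32918 = -3324719*(-35383 - 5888)/32918 = -3324719/32918*(-41271) = 137214477849/32918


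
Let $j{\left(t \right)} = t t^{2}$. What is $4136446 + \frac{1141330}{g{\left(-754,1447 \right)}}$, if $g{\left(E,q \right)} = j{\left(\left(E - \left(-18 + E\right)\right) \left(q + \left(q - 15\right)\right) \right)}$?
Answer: $\frac{287832528888102761969}{69584500532124} \approx 4.1364 \cdot 10^{6}$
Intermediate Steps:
$j{\left(t \right)} = t^{3}$
$g{\left(E,q \right)} = \left(-270 + 36 q\right)^{3}$ ($g{\left(E,q \right)} = \left(\left(E - \left(-18 + E\right)\right) \left(q + \left(q - 15\right)\right)\right)^{3} = \left(18 \left(q + \left(-15 + q\right)\right)\right)^{3} = \left(18 \left(-15 + 2 q\right)\right)^{3} = \left(-270 + 36 q\right)^{3}$)
$4136446 + \frac{1141330}{g{\left(-754,1447 \right)}} = 4136446 + \frac{1141330}{5832 \left(-15 + 2 \cdot 1447\right)^{3}} = 4136446 + \frac{1141330}{5832 \left(-15 + 2894\right)^{3}} = 4136446 + \frac{1141330}{5832 \cdot 2879^{3}} = 4136446 + \frac{1141330}{5832 \cdot 23862997439} = 4136446 + \frac{1141330}{139169001064248} = 4136446 + 1141330 \cdot \frac{1}{139169001064248} = 4136446 + \frac{570665}{69584500532124} = \frac{287832528888102761969}{69584500532124}$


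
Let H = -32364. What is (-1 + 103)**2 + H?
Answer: -21960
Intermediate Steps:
(-1 + 103)**2 + H = (-1 + 103)**2 - 32364 = 102**2 - 32364 = 10404 - 32364 = -21960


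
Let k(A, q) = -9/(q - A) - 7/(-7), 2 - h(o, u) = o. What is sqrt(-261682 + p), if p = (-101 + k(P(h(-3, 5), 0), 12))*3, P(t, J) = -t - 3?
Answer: I*sqrt(26198335)/10 ≈ 511.84*I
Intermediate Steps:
h(o, u) = 2 - o
P(t, J) = -3 - t
k(A, q) = 1 - 9/(q - A) (k(A, q) = -9/(q - A) - 7*(-1/7) = -9/(q - A) + 1 = 1 - 9/(q - A))
p = -6027/20 (p = (-101 + (9 + (-3 - (2 - 1*(-3))) - 1*12)/((-3 - (2 - 1*(-3))) - 1*12))*3 = (-101 + (9 + (-3 - (2 + 3)) - 12)/((-3 - (2 + 3)) - 12))*3 = (-101 + (9 + (-3 - 1*5) - 12)/((-3 - 1*5) - 12))*3 = (-101 + (9 + (-3 - 5) - 12)/((-3 - 5) - 12))*3 = (-101 + (9 - 8 - 12)/(-8 - 12))*3 = (-101 - 11/(-20))*3 = (-101 - 1/20*(-11))*3 = (-101 + 11/20)*3 = -2009/20*3 = -6027/20 ≈ -301.35)
sqrt(-261682 + p) = sqrt(-261682 - 6027/20) = sqrt(-5239667/20) = I*sqrt(26198335)/10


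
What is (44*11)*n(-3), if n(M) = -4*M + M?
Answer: 4356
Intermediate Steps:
n(M) = -3*M
(44*11)*n(-3) = (44*11)*(-3*(-3)) = 484*9 = 4356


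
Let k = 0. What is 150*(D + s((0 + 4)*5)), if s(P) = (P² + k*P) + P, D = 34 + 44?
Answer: 74700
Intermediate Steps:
D = 78
s(P) = P + P² (s(P) = (P² + 0*P) + P = (P² + 0) + P = P² + P = P + P²)
150*(D + s((0 + 4)*5)) = 150*(78 + ((0 + 4)*5)*(1 + (0 + 4)*5)) = 150*(78 + (4*5)*(1 + 4*5)) = 150*(78 + 20*(1 + 20)) = 150*(78 + 20*21) = 150*(78 + 420) = 150*498 = 74700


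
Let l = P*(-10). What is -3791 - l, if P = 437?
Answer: 579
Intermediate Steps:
l = -4370 (l = 437*(-10) = -4370)
-3791 - l = -3791 - 1*(-4370) = -3791 + 4370 = 579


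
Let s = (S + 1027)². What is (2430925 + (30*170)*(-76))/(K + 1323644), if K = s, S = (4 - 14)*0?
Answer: 2043325/2378373 ≈ 0.85913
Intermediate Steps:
S = 0 (S = -10*0 = 0)
s = 1054729 (s = (0 + 1027)² = 1027² = 1054729)
K = 1054729
(2430925 + (30*170)*(-76))/(K + 1323644) = (2430925 + (30*170)*(-76))/(1054729 + 1323644) = (2430925 + 5100*(-76))/2378373 = (2430925 - 387600)*(1/2378373) = 2043325*(1/2378373) = 2043325/2378373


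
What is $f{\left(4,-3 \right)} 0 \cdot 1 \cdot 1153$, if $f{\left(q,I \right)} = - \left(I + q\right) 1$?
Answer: $0$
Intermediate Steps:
$f{\left(q,I \right)} = - I - q$ ($f{\left(q,I \right)} = - (I + q) = - I - q$)
$f{\left(4,-3 \right)} 0 \cdot 1 \cdot 1153 = \left(\left(-1\right) \left(-3\right) - 4\right) 0 \cdot 1 \cdot 1153 = \left(3 - 4\right) 0 \cdot 1 \cdot 1153 = \left(-1\right) 0 \cdot 1 \cdot 1153 = 0 \cdot 1 \cdot 1153 = 0 \cdot 1153 = 0$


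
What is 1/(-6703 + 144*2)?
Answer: -1/6415 ≈ -0.00015588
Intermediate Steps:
1/(-6703 + 144*2) = 1/(-6703 + 288) = 1/(-6415) = -1/6415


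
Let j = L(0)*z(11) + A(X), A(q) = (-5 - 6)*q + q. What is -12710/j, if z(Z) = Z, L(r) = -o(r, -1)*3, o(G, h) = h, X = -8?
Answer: -12710/113 ≈ -112.48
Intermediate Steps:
A(q) = -10*q (A(q) = -11*q + q = -10*q)
L(r) = 3 (L(r) = -(-1)*3 = -1*(-3) = 3)
j = 113 (j = 3*11 - 10*(-8) = 33 + 80 = 113)
-12710/j = -12710/113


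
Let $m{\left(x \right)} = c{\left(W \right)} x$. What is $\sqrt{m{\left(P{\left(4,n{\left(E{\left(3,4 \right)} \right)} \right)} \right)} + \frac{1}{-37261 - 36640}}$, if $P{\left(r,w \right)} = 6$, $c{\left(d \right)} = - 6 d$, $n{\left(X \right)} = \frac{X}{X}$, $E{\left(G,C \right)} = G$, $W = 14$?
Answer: $\frac{i \sqrt{2752524405605}}{73901} \approx 22.45 i$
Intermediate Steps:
$n{\left(X \right)} = 1$
$m{\left(x \right)} = - 84 x$ ($m{\left(x \right)} = \left(-6\right) 14 x = - 84 x$)
$\sqrt{m{\left(P{\left(4,n{\left(E{\left(3,4 \right)} \right)} \right)} \right)} + \frac{1}{-37261 - 36640}} = \sqrt{\left(-84\right) 6 + \frac{1}{-37261 - 36640}} = \sqrt{-504 + \frac{1}{-73901}} = \sqrt{-504 - \frac{1}{73901}} = \sqrt{- \frac{37246105}{73901}} = \frac{i \sqrt{2752524405605}}{73901}$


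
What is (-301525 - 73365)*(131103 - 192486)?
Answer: 23011872870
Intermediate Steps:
(-301525 - 73365)*(131103 - 192486) = -374890*(-61383) = 23011872870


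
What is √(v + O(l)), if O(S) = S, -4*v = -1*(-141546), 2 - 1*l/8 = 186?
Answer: I*√147434/2 ≈ 191.99*I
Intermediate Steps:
l = -1472 (l = 16 - 8*186 = 16 - 1488 = -1472)
v = -70773/2 (v = -(-1)*(-141546)/4 = -¼*141546 = -70773/2 ≈ -35387.)
√(v + O(l)) = √(-70773/2 - 1472) = √(-73717/2) = I*√147434/2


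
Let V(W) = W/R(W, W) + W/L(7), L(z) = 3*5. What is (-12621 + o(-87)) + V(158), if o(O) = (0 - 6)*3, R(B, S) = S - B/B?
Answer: -29737669/2355 ≈ -12627.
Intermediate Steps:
R(B, S) = -1 + S (R(B, S) = S - 1*1 = S - 1 = -1 + S)
L(z) = 15
o(O) = -18 (o(O) = -6*3 = -18)
V(W) = W/15 + W/(-1 + W) (V(W) = W/(-1 + W) + W/15 = W/15 + W/(-1 + W))
(-12621 + o(-87)) + V(158) = (-12621 - 18) + (1/15)*158*(14 + 158)/(-1 + 158) = -12639 + (1/15)*158*172/157 = -12639 + (1/15)*158*(1/157)*172 = -12639 + 27176/2355 = -29737669/2355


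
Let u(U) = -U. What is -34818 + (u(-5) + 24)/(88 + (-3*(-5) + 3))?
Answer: -3690679/106 ≈ -34818.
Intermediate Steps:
-34818 + (u(-5) + 24)/(88 + (-3*(-5) + 3)) = -34818 + (-1*(-5) + 24)/(88 + (-3*(-5) + 3)) = -34818 + (5 + 24)/(88 + (15 + 3)) = -34818 + 29/(88 + 18) = -34818 + 29/106 = -3690679/106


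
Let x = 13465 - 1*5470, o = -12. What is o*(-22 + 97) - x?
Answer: -8895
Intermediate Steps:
x = 7995 (x = 13465 - 5470 = 7995)
o*(-22 + 97) - x = -12*(-22 + 97) - 1*7995 = -12*75 - 7995 = -900 - 7995 = -8895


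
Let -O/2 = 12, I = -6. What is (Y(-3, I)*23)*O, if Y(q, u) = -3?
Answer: 1656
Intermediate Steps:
O = -24 (O = -2*12 = -24)
(Y(-3, I)*23)*O = -3*23*(-24) = -69*(-24) = 1656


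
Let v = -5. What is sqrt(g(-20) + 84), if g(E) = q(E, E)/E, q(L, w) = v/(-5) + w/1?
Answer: sqrt(8495)/10 ≈ 9.2168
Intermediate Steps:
q(L, w) = 1 + w (q(L, w) = -5/(-5) + w/1 = -5*(-1/5) + w*1 = 1 + w)
g(E) = (1 + E)/E
sqrt(g(-20) + 84) = sqrt((1 - 20)/(-20) + 84) = sqrt(-1/20*(-19) + 84) = sqrt(19/20 + 84) = sqrt(1699/20) = sqrt(8495)/10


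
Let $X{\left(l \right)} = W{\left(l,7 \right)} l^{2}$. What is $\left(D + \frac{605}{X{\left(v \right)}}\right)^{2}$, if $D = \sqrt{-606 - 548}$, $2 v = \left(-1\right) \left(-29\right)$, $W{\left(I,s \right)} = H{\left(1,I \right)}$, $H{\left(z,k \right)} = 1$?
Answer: $- \frac{810345874}{707281} + \frac{4840 i \sqrt{1154}}{841} \approx -1145.7 + 195.5 i$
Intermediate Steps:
$W{\left(I,s \right)} = 1$
$v = \frac{29}{2}$ ($v = \frac{\left(-1\right) \left(-29\right)}{2} = \frac{1}{2} \cdot 29 = \frac{29}{2} \approx 14.5$)
$X{\left(l \right)} = l^{2}$ ($X{\left(l \right)} = 1 l^{2} = l^{2}$)
$D = i \sqrt{1154}$ ($D = \sqrt{-1154} = i \sqrt{1154} \approx 33.971 i$)
$\left(D + \frac{605}{X{\left(v \right)}}\right)^{2} = \left(i \sqrt{1154} + \frac{605}{\left(\frac{29}{2}\right)^{2}}\right)^{2} = \left(i \sqrt{1154} + \frac{605}{\frac{841}{4}}\right)^{2} = \left(i \sqrt{1154} + 605 \cdot \frac{4}{841}\right)^{2} = \left(i \sqrt{1154} + \frac{2420}{841}\right)^{2} = \left(\frac{2420}{841} + i \sqrt{1154}\right)^{2}$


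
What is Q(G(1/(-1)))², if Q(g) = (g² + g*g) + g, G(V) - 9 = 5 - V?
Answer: 216225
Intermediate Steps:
G(V) = 14 - V (G(V) = 9 + (5 - V) = 14 - V)
Q(g) = g + 2*g² (Q(g) = (g² + g²) + g = 2*g² + g = g + 2*g²)
Q(G(1/(-1)))² = ((14 - 1/(-1))*(1 + 2*(14 - 1/(-1))))² = ((14 - 1*(-1))*(1 + 2*(14 - 1*(-1))))² = ((14 + 1)*(1 + 2*(14 + 1)))² = (15*(1 + 2*15))² = (15*(1 + 30))² = (15*31)² = 465² = 216225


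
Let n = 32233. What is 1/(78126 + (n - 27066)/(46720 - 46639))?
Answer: 81/6333373 ≈ 1.2789e-5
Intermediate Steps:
1/(78126 + (n - 27066)/(46720 - 46639)) = 1/(78126 + (32233 - 27066)/(46720 - 46639)) = 1/(78126 + 5167/81) = 1/(6333373/81) = 81/6333373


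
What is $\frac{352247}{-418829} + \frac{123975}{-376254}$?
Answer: $- \frac{20495407557}{17509565174} \approx -1.1705$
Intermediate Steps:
$\frac{352247}{-418829} + \frac{123975}{-376254} = 352247 \left(- \frac{1}{418829}\right) + 123975 \left(- \frac{1}{376254}\right) = - \frac{352247}{418829} - \frac{13775}{41806} = - \frac{20495407557}{17509565174}$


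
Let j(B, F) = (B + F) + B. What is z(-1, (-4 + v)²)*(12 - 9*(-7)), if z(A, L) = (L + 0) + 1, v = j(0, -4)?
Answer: 4875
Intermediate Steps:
j(B, F) = F + 2*B
v = -4 (v = -4 + 2*0 = -4 + 0 = -4)
z(A, L) = 1 + L (z(A, L) = L + 1 = 1 + L)
z(-1, (-4 + v)²)*(12 - 9*(-7)) = (1 + (-4 - 4)²)*(12 - 9*(-7)) = (1 + (-8)²)*(12 + 63) = (1 + 64)*75 = 65*75 = 4875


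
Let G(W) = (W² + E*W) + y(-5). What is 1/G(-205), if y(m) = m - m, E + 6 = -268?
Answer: 1/98195 ≈ 1.0184e-5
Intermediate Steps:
E = -274 (E = -6 - 268 = -274)
y(m) = 0
G(W) = W² - 274*W (G(W) = (W² - 274*W) + 0 = W² - 274*W)
1/G(-205) = 1/(-205*(-274 - 205)) = 1/(-205*(-479)) = 1/98195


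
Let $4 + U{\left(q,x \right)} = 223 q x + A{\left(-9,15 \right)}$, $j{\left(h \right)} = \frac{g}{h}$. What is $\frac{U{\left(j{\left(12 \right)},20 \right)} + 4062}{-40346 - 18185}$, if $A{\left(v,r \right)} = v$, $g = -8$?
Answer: $- \frac{3227}{175593} \approx -0.018378$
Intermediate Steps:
$j{\left(h \right)} = - \frac{8}{h}$
$U{\left(q,x \right)} = -13 + 223 q x$ ($U{\left(q,x \right)} = -4 + \left(223 q x - 9\right) = -4 + \left(-9 + 223 q x\right) = -13 + 223 q x$)
$\frac{U{\left(j{\left(12 \right)},20 \right)} + 4062}{-40346 - 18185} = \frac{\left(-13 + 223 \left(- \frac{8}{12}\right) 20\right) + 4062}{-40346 - 18185} = \frac{\left(-13 + 223 \left(\left(-8\right) \frac{1}{12}\right) 20\right) + 4062}{-58531} = \left(\left(-13 + 223 \left(- \frac{2}{3}\right) 20\right) + 4062\right) \left(- \frac{1}{58531}\right) = \left(\left(-13 - \frac{8920}{3}\right) + 4062\right) \left(- \frac{1}{58531}\right) = \left(- \frac{8959}{3} + 4062\right) \left(- \frac{1}{58531}\right) = \frac{3227}{3} \left(- \frac{1}{58531}\right) = - \frac{3227}{175593}$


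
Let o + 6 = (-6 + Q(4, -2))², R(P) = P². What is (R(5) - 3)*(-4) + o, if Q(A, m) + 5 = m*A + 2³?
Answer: 27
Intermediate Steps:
Q(A, m) = 3 + A*m (Q(A, m) = -5 + (m*A + 2³) = -5 + (A*m + 8) = -5 + (8 + A*m) = 3 + A*m)
o = 115 (o = -6 + (-6 + (3 + 4*(-2)))² = -6 + (-6 + (3 - 8))² = -6 + (-6 - 5)² = -6 + (-11)² = -6 + 121 = 115)
(R(5) - 3)*(-4) + o = (5² - 3)*(-4) + 115 = (25 - 3)*(-4) + 115 = 22*(-4) + 115 = -88 + 115 = 27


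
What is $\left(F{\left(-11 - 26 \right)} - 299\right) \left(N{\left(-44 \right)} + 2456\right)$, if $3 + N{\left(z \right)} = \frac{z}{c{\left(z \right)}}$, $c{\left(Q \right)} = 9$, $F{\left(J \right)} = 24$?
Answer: $- \frac{6059075}{9} \approx -6.7323 \cdot 10^{5}$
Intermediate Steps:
$N{\left(z \right)} = -3 + \frac{z}{9}$
$\left(F{\left(-11 - 26 \right)} - 299\right) \left(N{\left(-44 \right)} + 2456\right) = \left(24 - 299\right) \left(\left(-3 + \frac{1}{9} \left(-44\right)\right) + 2456\right) = - 275 \left(\left(-3 - \frac{44}{9}\right) + 2456\right) = - 275 \left(- \frac{71}{9} + 2456\right) = \left(-275\right) \frac{22033}{9} = - \frac{6059075}{9}$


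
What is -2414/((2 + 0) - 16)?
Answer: 1207/7 ≈ 172.43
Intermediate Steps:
-2414/((2 + 0) - 16) = -2414/(2 - 16) = -2414/(-14) = -2414*(-1/14) = 1207/7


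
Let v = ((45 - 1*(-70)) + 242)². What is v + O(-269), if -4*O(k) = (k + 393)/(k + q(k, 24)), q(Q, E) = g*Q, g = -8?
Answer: 239986436/1883 ≈ 1.2745e+5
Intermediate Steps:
q(Q, E) = -8*Q
v = 127449 (v = ((45 + 70) + 242)² = (115 + 242)² = 357² = 127449)
O(k) = (393 + k)/(28*k) (O(k) = -(k + 393)/(4*(k - 8*k)) = -(393 + k)/(4*((-7*k))) = -(393 + k)*(-1/(7*k))/4 = -(-1)*(393 + k)/(28*k) = (393 + k)/(28*k))
v + O(-269) = 127449 + (1/28)*(393 - 269)/(-269) = 127449 + (1/28)*(-1/269)*124 = 127449 - 31/1883 = 239986436/1883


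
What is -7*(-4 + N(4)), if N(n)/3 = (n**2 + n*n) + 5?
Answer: -749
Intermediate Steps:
N(n) = 15 + 6*n**2 (N(n) = 3*((n**2 + n*n) + 5) = 3*((n**2 + n**2) + 5) = 3*(2*n**2 + 5) = 3*(5 + 2*n**2) = 15 + 6*n**2)
-7*(-4 + N(4)) = -7*(-4 + (15 + 6*4**2)) = -7*(-4 + (15 + 6*16)) = -7*(-4 + (15 + 96)) = -7*(-4 + 111) = -7*107 = -749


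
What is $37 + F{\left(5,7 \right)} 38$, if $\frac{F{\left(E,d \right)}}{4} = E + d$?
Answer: $1861$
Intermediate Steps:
$F{\left(E,d \right)} = 4 E + 4 d$ ($F{\left(E,d \right)} = 4 \left(E + d\right) = 4 E + 4 d$)
$37 + F{\left(5,7 \right)} 38 = 37 + \left(4 \cdot 5 + 4 \cdot 7\right) 38 = 37 + \left(20 + 28\right) 38 = 37 + 48 \cdot 38 = 37 + 1824 = 1861$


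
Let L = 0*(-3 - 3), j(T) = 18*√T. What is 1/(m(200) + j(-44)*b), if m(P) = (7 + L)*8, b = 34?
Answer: 7/2060384 - 153*I*√11/2060384 ≈ 3.3974e-6 - 0.00024629*I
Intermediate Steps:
L = 0 (L = 0*(-6) = 0)
m(P) = 56 (m(P) = (7 + 0)*8 = 7*8 = 56)
1/(m(200) + j(-44)*b) = 1/(56 + (18*√(-44))*34) = 1/(56 + (18*(2*I*√11))*34) = 1/(56 + (36*I*√11)*34) = 1/(56 + 1224*I*√11)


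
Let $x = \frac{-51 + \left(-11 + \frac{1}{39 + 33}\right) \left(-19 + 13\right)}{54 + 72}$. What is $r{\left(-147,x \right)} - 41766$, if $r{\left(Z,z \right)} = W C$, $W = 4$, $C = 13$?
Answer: $-41714$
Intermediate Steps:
$x = \frac{179}{1512}$ ($x = \frac{-51 + \left(-11 + \frac{1}{72}\right) \left(-6\right)}{126} = \left(-51 + \left(-11 + \frac{1}{72}\right) \left(-6\right)\right) \frac{1}{126} = \left(-51 - - \frac{791}{12}\right) \frac{1}{126} = \left(-51 + \frac{791}{12}\right) \frac{1}{126} = \frac{179}{12} \cdot \frac{1}{126} = \frac{179}{1512} \approx 0.11839$)
$r{\left(Z,z \right)} = 52$ ($r{\left(Z,z \right)} = 4 \cdot 13 = 52$)
$r{\left(-147,x \right)} - 41766 = 52 - 41766 = -41714$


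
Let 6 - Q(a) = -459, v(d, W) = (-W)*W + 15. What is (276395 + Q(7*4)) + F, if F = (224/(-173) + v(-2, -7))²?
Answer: 8323426176/29929 ≈ 2.7811e+5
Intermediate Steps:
v(d, W) = 15 - W² (v(d, W) = -W² + 15 = 15 - W²)
Q(a) = 465 (Q(a) = 6 - 1*(-459) = 6 + 459 = 465)
F = 37283236/29929 (F = (224/(-173) + (15 - 1*(-7)²))² = (224*(-1/173) + (15 - 1*49))² = (-224/173 + (15 - 49))² = (-224/173 - 34)² = (-6106/173)² = 37283236/29929 ≈ 1245.7)
(276395 + Q(7*4)) + F = (276395 + 465) + 37283236/29929 = 276860 + 37283236/29929 = 8323426176/29929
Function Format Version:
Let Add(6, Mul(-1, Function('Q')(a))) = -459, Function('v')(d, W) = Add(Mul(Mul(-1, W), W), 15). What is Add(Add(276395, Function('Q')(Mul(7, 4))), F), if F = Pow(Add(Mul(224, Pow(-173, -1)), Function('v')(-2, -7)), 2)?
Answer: Rational(8323426176, 29929) ≈ 2.7811e+5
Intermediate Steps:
Function('v')(d, W) = Add(15, Mul(-1, Pow(W, 2))) (Function('v')(d, W) = Add(Mul(-1, Pow(W, 2)), 15) = Add(15, Mul(-1, Pow(W, 2))))
Function('Q')(a) = 465 (Function('Q')(a) = Add(6, Mul(-1, -459)) = Add(6, 459) = 465)
F = Rational(37283236, 29929) (F = Pow(Add(Mul(224, Pow(-173, -1)), Add(15, Mul(-1, Pow(-7, 2)))), 2) = Pow(Add(Mul(224, Rational(-1, 173)), Add(15, Mul(-1, 49))), 2) = Pow(Add(Rational(-224, 173), Add(15, -49)), 2) = Pow(Add(Rational(-224, 173), -34), 2) = Pow(Rational(-6106, 173), 2) = Rational(37283236, 29929) ≈ 1245.7)
Add(Add(276395, Function('Q')(Mul(7, 4))), F) = Add(Add(276395, 465), Rational(37283236, 29929)) = Add(276860, Rational(37283236, 29929)) = Rational(8323426176, 29929)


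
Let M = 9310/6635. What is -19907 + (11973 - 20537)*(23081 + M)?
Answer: -262344725425/1327 ≈ -1.9770e+8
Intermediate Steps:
M = 1862/1327 (M = 9310*(1/6635) = 1862/1327 ≈ 1.4032)
-19907 + (11973 - 20537)*(23081 + M) = -19907 + (11973 - 20537)*(23081 + 1862/1327) = -19907 - 8564*30630349/1327 = -19907 - 262318308836/1327 = -262344725425/1327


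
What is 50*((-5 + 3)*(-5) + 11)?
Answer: 1050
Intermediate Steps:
50*((-5 + 3)*(-5) + 11) = 50*(-2*(-5) + 11) = 50*(10 + 11) = 50*21 = 1050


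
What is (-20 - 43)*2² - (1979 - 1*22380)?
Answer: 20149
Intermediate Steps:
(-20 - 43)*2² - (1979 - 1*22380) = -63*4 - (1979 - 22380) = -252 - 1*(-20401) = -252 + 20401 = 20149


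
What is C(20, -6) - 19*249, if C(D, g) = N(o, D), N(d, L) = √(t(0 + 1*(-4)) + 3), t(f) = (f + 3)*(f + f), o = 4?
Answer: -4731 + √11 ≈ -4727.7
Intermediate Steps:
t(f) = 2*f*(3 + f) (t(f) = (3 + f)*(2*f) = 2*f*(3 + f))
N(d, L) = √11 (N(d, L) = √(2*(0 + 1*(-4))*(3 + (0 + 1*(-4))) + 3) = √(2*(0 - 4)*(3 + (0 - 4)) + 3) = √(2*(-4)*(3 - 4) + 3) = √(2*(-4)*(-1) + 3) = √(8 + 3) = √11)
C(D, g) = √11
C(20, -6) - 19*249 = √11 - 19*249 = √11 - 4731 = -4731 + √11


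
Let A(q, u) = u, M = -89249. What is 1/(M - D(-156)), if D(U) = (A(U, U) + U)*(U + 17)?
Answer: -1/132617 ≈ -7.5405e-6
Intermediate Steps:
D(U) = 2*U*(17 + U) (D(U) = (U + U)*(U + 17) = (2*U)*(17 + U) = 2*U*(17 + U))
1/(M - D(-156)) = 1/(-89249 - 2*(-156)*(17 - 156)) = 1/(-89249 - 2*(-156)*(-139)) = 1/(-89249 - 1*43368) = 1/(-89249 - 43368) = 1/(-132617) = -1/132617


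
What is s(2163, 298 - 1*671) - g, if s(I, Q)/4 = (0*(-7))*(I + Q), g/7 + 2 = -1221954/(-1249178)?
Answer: 638201/89227 ≈ 7.1526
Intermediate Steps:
g = -638201/89227 (g = -14 + 7*(-1221954/(-1249178)) = -14 + 7*(-1221954*(-1/1249178)) = -14 + 7*(610977/624589) = -14 + 610977/89227 = -638201/89227 ≈ -7.1526)
s(I, Q) = 0 (s(I, Q) = 4*((0*(-7))*(I + Q)) = 4*(0*(I + Q)) = 4*0 = 0)
s(2163, 298 - 1*671) - g = 0 - 1*(-638201/89227) = 0 + 638201/89227 = 638201/89227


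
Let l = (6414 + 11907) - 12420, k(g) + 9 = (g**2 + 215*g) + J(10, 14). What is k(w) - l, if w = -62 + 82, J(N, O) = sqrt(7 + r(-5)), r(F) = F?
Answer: -1210 + sqrt(2) ≈ -1208.6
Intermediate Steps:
J(N, O) = sqrt(2) (J(N, O) = sqrt(7 - 5) = sqrt(2))
w = 20
k(g) = -9 + sqrt(2) + g**2 + 215*g (k(g) = -9 + ((g**2 + 215*g) + sqrt(2)) = -9 + (sqrt(2) + g**2 + 215*g) = -9 + sqrt(2) + g**2 + 215*g)
l = 5901 (l = 18321 - 12420 = 5901)
k(w) - l = (-9 + sqrt(2) + 20**2 + 215*20) - 1*5901 = (-9 + sqrt(2) + 400 + 4300) - 5901 = (4691 + sqrt(2)) - 5901 = -1210 + sqrt(2)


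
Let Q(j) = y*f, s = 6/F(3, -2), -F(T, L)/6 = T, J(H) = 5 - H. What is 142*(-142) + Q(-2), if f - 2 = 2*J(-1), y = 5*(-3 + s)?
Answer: -61192/3 ≈ -20397.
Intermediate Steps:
F(T, L) = -6*T
s = -⅓ (s = 6/((-6*3)) = 6/(-18) = 6*(-1/18) = -⅓ ≈ -0.33333)
y = -50/3 (y = 5*(-3 - ⅓) = 5*(-10/3) = -50/3 ≈ -16.667)
f = 14 (f = 2 + 2*(5 - 1*(-1)) = 2 + 2*(5 + 1) = 2 + 2*6 = 2 + 12 = 14)
Q(j) = -700/3 (Q(j) = -50/3*14 = -700/3)
142*(-142) + Q(-2) = 142*(-142) - 700/3 = -20164 - 700/3 = -61192/3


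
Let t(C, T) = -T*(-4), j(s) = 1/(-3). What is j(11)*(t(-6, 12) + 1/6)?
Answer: -289/18 ≈ -16.056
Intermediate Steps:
j(s) = -1/3
t(C, T) = 4*T
j(11)*(t(-6, 12) + 1/6) = -(4*12 + 1/6)/3 = -(48 + 1/6)/3 = -1/3*289/6 = -289/18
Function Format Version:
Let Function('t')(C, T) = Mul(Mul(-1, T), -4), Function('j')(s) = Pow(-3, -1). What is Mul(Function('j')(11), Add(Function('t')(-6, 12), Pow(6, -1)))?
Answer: Rational(-289, 18) ≈ -16.056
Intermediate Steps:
Function('j')(s) = Rational(-1, 3)
Function('t')(C, T) = Mul(4, T)
Mul(Function('j')(11), Add(Function('t')(-6, 12), Pow(6, -1))) = Mul(Rational(-1, 3), Add(Mul(4, 12), Pow(6, -1))) = Mul(Rational(-1, 3), Add(48, Rational(1, 6))) = Mul(Rational(-1, 3), Rational(289, 6)) = Rational(-289, 18)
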